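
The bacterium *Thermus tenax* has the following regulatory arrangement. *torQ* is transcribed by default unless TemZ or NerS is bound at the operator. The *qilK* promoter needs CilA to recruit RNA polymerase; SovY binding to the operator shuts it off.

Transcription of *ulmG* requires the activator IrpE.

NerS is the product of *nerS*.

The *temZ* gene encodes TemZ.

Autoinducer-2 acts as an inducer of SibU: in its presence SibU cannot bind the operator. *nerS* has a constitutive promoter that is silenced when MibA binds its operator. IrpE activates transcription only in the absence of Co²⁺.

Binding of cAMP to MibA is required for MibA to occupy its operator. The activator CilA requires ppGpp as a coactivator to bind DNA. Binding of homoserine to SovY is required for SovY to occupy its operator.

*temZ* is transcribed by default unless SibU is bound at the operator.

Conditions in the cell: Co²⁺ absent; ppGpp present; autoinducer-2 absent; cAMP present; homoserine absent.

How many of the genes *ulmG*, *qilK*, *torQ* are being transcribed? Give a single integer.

Co²⁺ is absent, so IrpE is active.
No repressor is bound and IrpE is active, so *ulmG* is transcribed.
→ *ulmG* is ON.
ppGpp is present, so CilA is active.
Homoserine is absent, so SovY is inactive.
No repressor is bound and CilA is active, so *qilK* is transcribed.
→ *qilK* is ON.
Autoinducer-2 is absent, so SibU is active.
With repressor SibU bound, *temZ* is not transcribed.
So TemZ is not produced.
cAMP is present, so MibA is active.
With repressor MibA bound, *nerS* is not transcribed.
So NerS is not produced.
With no repressor bound, *torQ* is transcribed.
→ *torQ* is ON.
3 of the 3 genes are transcribed.

3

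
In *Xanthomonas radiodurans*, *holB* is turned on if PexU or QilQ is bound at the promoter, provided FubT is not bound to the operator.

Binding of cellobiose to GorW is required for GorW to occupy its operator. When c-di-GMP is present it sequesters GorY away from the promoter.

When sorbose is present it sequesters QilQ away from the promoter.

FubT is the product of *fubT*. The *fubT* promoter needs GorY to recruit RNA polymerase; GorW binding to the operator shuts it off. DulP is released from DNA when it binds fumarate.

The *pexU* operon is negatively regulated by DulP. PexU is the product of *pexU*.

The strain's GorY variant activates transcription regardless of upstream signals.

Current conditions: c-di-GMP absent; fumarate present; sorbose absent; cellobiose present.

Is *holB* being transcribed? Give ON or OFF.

ON

GorY is constitutively active in this strain.
Cellobiose is present, so GorW is active.
With repressor GorW bound, *fubT* is not transcribed.
So FubT is not produced.
Fumarate is present, so DulP is inactive.
With no repressor bound, *pexU* is transcribed.
So PexU is produced and active.
Sorbose is absent, so QilQ is active.
Activator PexU is present, so *holB* is transcribed.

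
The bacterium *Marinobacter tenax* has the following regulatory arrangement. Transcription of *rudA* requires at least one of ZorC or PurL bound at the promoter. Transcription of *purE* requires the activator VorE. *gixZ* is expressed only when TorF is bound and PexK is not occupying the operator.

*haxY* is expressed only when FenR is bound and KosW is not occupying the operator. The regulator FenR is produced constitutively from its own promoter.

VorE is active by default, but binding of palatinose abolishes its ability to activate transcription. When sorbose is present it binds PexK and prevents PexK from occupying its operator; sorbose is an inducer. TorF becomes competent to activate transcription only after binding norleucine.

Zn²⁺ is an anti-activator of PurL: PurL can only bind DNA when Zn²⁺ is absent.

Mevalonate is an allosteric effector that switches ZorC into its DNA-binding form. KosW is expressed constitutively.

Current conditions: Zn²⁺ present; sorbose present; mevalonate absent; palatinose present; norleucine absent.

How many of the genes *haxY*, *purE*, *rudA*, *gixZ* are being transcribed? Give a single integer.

0

FenR is produced constitutively and is active.
KosW is produced constitutively and is active.
With repressor KosW bound, *haxY* is not transcribed.
→ *haxY* is OFF.
Palatinose is present, so VorE is inactive.
Required activator VorE is absent, so *purE* is not transcribed.
→ *purE* is OFF.
Mevalonate is absent, so ZorC is inactive.
Zn²⁺ is present, so PurL is inactive.
No activator is available at the *rudA* promoter, so *rudA* is not transcribed.
→ *rudA* is OFF.
Norleucine is absent, so TorF is inactive.
Sorbose is present, so PexK is inactive.
Required activator TorF is absent, so *gixZ* is not transcribed.
→ *gixZ* is OFF.
0 of the 4 genes are transcribed.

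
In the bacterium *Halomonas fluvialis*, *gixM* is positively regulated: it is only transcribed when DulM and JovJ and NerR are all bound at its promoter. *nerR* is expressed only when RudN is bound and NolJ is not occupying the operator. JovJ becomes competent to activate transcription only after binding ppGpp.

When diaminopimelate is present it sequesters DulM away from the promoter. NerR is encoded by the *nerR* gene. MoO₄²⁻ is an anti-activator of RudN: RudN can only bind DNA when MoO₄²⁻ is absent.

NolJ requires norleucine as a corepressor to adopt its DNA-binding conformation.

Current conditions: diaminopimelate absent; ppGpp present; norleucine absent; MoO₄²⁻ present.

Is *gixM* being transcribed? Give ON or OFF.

Diaminopimelate is absent, so DulM is active.
ppGpp is present, so JovJ is active.
MoO₄²⁻ is present, so RudN is inactive.
Norleucine is absent, so NolJ is inactive.
Required activator RudN is absent, so *nerR* is not transcribed.
So NerR is not produced.
Required activator NerR is absent, so *gixM* is not transcribed.

OFF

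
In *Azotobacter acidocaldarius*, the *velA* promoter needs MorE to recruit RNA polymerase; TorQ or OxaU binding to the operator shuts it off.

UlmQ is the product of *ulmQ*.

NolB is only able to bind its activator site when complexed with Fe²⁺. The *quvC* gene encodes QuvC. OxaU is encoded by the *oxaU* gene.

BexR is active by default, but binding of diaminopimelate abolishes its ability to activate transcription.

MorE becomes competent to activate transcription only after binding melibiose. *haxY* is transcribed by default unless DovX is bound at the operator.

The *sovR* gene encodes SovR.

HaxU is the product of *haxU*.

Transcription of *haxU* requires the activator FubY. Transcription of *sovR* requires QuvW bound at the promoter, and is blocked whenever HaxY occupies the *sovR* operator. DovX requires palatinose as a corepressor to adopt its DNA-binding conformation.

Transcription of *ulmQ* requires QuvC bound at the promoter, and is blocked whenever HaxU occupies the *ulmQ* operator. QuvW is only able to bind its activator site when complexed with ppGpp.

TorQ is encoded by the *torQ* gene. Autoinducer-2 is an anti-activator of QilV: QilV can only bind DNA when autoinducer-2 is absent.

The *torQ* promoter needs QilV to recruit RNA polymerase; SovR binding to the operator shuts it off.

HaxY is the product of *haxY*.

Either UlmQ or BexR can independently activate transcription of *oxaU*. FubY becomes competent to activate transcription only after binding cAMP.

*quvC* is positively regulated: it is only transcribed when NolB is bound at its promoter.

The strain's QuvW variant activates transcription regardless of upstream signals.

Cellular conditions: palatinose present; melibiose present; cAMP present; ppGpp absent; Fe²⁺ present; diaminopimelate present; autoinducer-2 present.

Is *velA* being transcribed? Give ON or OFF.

ON

Melibiose is present, so MorE is active.
Palatinose is present, so DovX is active.
With repressor DovX bound, *haxY* is not transcribed.
So HaxY is not produced.
QuvW is constitutively active in this strain.
No repressor is bound and QuvW is active, so *sovR* is transcribed.
So SovR is produced and active.
Autoinducer-2 is present, so QilV is inactive.
With repressor SovR bound, *torQ* is not transcribed.
So TorQ is not produced.
Fe²⁺ is present, so NolB is active.
No repressor is bound and NolB is active, so *quvC* is transcribed.
So QuvC is produced and active.
cAMP is present, so FubY is active.
No repressor is bound and FubY is active, so *haxU* is transcribed.
So HaxU is produced and active.
With repressor HaxU bound, *ulmQ* is not transcribed.
So UlmQ is not produced.
Diaminopimelate is present, so BexR is inactive.
No activator is available at the *oxaU* promoter, so *oxaU* is not transcribed.
So OxaU is not produced.
No repressor is bound and MorE is active, so *velA* is transcribed.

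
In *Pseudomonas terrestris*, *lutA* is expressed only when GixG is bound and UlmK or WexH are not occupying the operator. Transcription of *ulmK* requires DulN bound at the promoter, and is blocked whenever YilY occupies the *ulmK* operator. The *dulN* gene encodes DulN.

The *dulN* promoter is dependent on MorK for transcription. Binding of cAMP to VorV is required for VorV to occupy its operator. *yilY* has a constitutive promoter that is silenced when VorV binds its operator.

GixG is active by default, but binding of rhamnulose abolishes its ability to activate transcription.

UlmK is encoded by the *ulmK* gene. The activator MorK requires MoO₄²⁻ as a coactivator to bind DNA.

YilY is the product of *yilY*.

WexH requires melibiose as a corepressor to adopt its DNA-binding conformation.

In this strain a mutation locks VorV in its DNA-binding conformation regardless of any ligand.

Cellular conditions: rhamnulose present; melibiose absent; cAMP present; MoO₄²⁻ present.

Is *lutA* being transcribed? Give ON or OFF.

Rhamnulose is present, so GixG is inactive.
VorV is constitutively active in this strain.
With repressor VorV bound, *yilY* is not transcribed.
So YilY is not produced.
MoO₄²⁻ is present, so MorK is active.
No repressor is bound and MorK is active, so *dulN* is transcribed.
So DulN is produced and active.
No repressor is bound and DulN is active, so *ulmK* is transcribed.
So UlmK is produced and active.
Melibiose is absent, so WexH is inactive.
With repressor UlmK bound, *lutA* is not transcribed.

OFF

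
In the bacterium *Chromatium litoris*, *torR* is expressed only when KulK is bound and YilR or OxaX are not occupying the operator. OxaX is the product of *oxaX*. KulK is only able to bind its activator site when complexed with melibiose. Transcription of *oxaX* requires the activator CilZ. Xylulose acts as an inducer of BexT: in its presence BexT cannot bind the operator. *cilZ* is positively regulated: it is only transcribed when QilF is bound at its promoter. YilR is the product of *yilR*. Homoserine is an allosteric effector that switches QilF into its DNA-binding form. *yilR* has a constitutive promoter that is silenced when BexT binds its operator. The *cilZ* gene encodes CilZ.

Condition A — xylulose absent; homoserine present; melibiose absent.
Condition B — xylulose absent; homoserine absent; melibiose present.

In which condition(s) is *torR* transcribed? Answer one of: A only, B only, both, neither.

B only

Condition A:
Xylulose is absent, so BexT is active.
With repressor BexT bound, *yilR* is not transcribed.
So YilR is not produced.
Homoserine is present, so QilF is active.
No repressor is bound and QilF is active, so *cilZ* is transcribed.
So CilZ is produced and active.
No repressor is bound and CilZ is active, so *oxaX* is transcribed.
So OxaX is produced and active.
Melibiose is absent, so KulK is inactive.
With repressor OxaX bound, *torR* is not transcribed.
→ *torR* is OFF in A.
Condition B:
Xylulose is absent, so BexT is active.
With repressor BexT bound, *yilR* is not transcribed.
So YilR is not produced.
Homoserine is absent, so QilF is inactive.
Required activator QilF is absent, so *cilZ* is not transcribed.
So CilZ is not produced.
Required activator CilZ is absent, so *oxaX* is not transcribed.
So OxaX is not produced.
Melibiose is present, so KulK is active.
No repressor is bound and KulK is active, so *torR* is transcribed.
→ *torR* is ON in B.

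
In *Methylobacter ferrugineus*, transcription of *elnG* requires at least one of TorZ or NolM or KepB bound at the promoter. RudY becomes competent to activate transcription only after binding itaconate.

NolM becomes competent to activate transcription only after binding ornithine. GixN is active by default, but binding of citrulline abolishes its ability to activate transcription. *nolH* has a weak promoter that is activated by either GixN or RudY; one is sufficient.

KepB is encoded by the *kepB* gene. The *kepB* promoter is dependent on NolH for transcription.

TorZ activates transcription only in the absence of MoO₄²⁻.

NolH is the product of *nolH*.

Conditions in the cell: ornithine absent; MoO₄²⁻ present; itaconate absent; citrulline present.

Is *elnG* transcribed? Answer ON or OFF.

OFF

MoO₄²⁻ is present, so TorZ is inactive.
Ornithine is absent, so NolM is inactive.
Citrulline is present, so GixN is inactive.
Itaconate is absent, so RudY is inactive.
No activator is available at the *nolH* promoter, so *nolH* is not transcribed.
So NolH is not produced.
Required activator NolH is absent, so *kepB* is not transcribed.
So KepB is not produced.
No activator is available at the *elnG* promoter, so *elnG* is not transcribed.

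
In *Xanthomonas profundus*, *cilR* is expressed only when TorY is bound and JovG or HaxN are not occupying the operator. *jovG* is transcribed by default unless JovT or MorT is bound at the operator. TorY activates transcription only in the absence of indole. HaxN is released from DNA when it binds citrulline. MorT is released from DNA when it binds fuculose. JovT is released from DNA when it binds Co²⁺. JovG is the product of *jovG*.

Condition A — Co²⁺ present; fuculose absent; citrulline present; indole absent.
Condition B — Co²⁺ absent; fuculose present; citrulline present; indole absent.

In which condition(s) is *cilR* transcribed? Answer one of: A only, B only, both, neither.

Condition A:
Co²⁺ is present, so JovT is inactive.
Fuculose is absent, so MorT is active.
With repressor MorT bound, *jovG* is not transcribed.
So JovG is not produced.
Citrulline is present, so HaxN is inactive.
Indole is absent, so TorY is active.
No repressor is bound and TorY is active, so *cilR* is transcribed.
→ *cilR* is ON in A.
Condition B:
Co²⁺ is absent, so JovT is active.
Fuculose is present, so MorT is inactive.
With repressor JovT bound, *jovG* is not transcribed.
So JovG is not produced.
Citrulline is present, so HaxN is inactive.
Indole is absent, so TorY is active.
No repressor is bound and TorY is active, so *cilR* is transcribed.
→ *cilR* is ON in B.

both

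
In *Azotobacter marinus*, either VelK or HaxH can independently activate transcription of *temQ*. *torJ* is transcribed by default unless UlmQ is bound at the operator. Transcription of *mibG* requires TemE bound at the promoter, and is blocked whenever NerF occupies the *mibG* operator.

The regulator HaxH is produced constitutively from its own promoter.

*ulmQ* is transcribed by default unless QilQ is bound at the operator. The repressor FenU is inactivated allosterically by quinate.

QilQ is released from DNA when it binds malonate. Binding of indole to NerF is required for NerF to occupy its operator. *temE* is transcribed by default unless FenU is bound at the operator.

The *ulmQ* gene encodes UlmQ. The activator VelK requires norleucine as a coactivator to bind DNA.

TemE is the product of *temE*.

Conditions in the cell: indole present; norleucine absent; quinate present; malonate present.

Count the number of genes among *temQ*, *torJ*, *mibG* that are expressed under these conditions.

Norleucine is absent, so VelK is inactive.
HaxH is produced constitutively and is active.
Activator HaxH is present, so *temQ* is transcribed.
→ *temQ* is ON.
Malonate is present, so QilQ is inactive.
With no repressor bound, *ulmQ* is transcribed.
So UlmQ is produced and active.
With repressor UlmQ bound, *torJ* is not transcribed.
→ *torJ* is OFF.
Quinate is present, so FenU is inactive.
With no repressor bound, *temE* is transcribed.
So TemE is produced and active.
Indole is present, so NerF is active.
With repressor NerF bound, *mibG* is not transcribed.
→ *mibG* is OFF.
1 of the 3 genes is transcribed.

1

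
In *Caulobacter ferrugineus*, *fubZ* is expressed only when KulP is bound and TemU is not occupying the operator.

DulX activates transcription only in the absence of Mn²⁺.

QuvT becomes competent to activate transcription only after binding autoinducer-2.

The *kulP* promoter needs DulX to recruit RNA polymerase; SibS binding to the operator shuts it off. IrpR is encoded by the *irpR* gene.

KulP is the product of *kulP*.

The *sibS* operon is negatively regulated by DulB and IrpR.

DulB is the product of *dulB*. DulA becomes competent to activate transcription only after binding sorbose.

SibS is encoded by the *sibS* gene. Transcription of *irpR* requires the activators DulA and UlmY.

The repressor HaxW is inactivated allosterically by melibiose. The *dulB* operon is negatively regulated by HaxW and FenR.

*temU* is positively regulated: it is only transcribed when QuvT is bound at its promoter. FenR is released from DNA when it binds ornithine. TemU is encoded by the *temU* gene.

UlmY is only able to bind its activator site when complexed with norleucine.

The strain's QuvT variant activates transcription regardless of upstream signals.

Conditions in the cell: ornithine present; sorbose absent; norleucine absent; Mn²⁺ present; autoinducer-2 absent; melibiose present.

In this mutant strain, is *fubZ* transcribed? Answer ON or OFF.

QuvT is constitutively active in this strain.
No repressor is bound and QuvT is active, so *temU* is transcribed.
So TemU is produced and active.
Mn²⁺ is present, so DulX is inactive.
Melibiose is present, so HaxW is inactive.
Ornithine is present, so FenR is inactive.
With no repressor bound, *dulB* is transcribed.
So DulB is produced and active.
Sorbose is absent, so DulA is inactive.
Norleucine is absent, so UlmY is inactive.
Required activator DulA is absent, so *irpR* is not transcribed.
So IrpR is not produced.
With repressor DulB bound, *sibS* is not transcribed.
So SibS is not produced.
Required activator DulX is absent, so *kulP* is not transcribed.
So KulP is not produced.
With repressor TemU bound, *fubZ* is not transcribed.

OFF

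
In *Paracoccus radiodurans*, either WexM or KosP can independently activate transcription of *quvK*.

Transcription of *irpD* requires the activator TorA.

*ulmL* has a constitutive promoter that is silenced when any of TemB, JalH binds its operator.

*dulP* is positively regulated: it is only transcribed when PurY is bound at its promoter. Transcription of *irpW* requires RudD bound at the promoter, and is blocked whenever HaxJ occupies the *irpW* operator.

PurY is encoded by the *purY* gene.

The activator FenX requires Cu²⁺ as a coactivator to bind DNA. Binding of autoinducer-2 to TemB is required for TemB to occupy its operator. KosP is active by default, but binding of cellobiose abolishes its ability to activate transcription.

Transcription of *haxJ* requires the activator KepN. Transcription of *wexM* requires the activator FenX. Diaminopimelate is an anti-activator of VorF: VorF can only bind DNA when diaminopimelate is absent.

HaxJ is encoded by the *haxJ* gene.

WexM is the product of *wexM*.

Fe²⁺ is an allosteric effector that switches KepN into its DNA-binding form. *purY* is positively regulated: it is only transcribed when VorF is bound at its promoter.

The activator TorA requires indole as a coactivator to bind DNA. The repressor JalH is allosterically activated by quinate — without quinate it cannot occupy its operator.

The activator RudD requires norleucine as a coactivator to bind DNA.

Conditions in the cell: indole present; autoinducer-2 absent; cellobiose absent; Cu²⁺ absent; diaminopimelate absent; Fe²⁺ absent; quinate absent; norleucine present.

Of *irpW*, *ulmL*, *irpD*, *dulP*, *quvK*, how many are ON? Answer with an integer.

5

Norleucine is present, so RudD is active.
Fe²⁺ is absent, so KepN is inactive.
Required activator KepN is absent, so *haxJ* is not transcribed.
So HaxJ is not produced.
No repressor is bound and RudD is active, so *irpW* is transcribed.
→ *irpW* is ON.
Autoinducer-2 is absent, so TemB is inactive.
Quinate is absent, so JalH is inactive.
With no repressor bound, *ulmL* is transcribed.
→ *ulmL* is ON.
Indole is present, so TorA is active.
No repressor is bound and TorA is active, so *irpD* is transcribed.
→ *irpD* is ON.
Diaminopimelate is absent, so VorF is active.
No repressor is bound and VorF is active, so *purY* is transcribed.
So PurY is produced and active.
No repressor is bound and PurY is active, so *dulP* is transcribed.
→ *dulP* is ON.
Cu²⁺ is absent, so FenX is inactive.
Required activator FenX is absent, so *wexM* is not transcribed.
So WexM is not produced.
Cellobiose is absent, so KosP is active.
Activator KosP is present, so *quvK* is transcribed.
→ *quvK* is ON.
5 of the 5 genes are transcribed.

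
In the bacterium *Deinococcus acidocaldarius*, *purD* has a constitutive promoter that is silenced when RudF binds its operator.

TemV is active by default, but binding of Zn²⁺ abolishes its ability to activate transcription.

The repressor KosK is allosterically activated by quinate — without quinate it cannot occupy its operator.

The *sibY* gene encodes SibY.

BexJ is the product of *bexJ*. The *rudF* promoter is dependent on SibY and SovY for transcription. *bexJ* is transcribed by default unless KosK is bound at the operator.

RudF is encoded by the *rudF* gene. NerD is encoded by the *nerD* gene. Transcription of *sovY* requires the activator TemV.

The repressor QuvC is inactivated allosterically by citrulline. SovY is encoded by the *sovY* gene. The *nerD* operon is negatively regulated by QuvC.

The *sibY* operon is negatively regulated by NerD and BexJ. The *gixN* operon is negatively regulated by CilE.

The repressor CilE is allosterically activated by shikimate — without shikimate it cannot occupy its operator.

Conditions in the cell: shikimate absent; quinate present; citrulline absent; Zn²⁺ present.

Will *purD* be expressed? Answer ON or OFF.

ON

Citrulline is absent, so QuvC is active.
With repressor QuvC bound, *nerD* is not transcribed.
So NerD is not produced.
Quinate is present, so KosK is active.
With repressor KosK bound, *bexJ* is not transcribed.
So BexJ is not produced.
With no repressor bound, *sibY* is transcribed.
So SibY is produced and active.
Zn²⁺ is present, so TemV is inactive.
Required activator TemV is absent, so *sovY* is not transcribed.
So SovY is not produced.
Required activator SovY is absent, so *rudF* is not transcribed.
So RudF is not produced.
With no repressor bound, *purD* is transcribed.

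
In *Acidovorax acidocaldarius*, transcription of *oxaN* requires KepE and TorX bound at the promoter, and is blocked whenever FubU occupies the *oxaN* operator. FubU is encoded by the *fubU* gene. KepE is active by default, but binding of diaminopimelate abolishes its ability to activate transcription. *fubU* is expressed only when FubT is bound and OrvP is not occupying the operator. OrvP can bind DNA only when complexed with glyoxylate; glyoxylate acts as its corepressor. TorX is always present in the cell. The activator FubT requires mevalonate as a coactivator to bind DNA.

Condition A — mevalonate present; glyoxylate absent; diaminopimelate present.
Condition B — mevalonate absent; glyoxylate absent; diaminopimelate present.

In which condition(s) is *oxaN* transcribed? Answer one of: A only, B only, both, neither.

Condition A:
Mevalonate is present, so FubT is active.
Glyoxylate is absent, so OrvP is inactive.
No repressor is bound and FubT is active, so *fubU* is transcribed.
So FubU is produced and active.
Diaminopimelate is present, so KepE is inactive.
TorX is produced constitutively and is active.
With repressor FubU bound, *oxaN* is not transcribed.
→ *oxaN* is OFF in A.
Condition B:
Mevalonate is absent, so FubT is inactive.
Glyoxylate is absent, so OrvP is inactive.
Required activator FubT is absent, so *fubU* is not transcribed.
So FubU is not produced.
Diaminopimelate is present, so KepE is inactive.
TorX is produced constitutively and is active.
Required activator KepE is absent, so *oxaN* is not transcribed.
→ *oxaN* is OFF in B.

neither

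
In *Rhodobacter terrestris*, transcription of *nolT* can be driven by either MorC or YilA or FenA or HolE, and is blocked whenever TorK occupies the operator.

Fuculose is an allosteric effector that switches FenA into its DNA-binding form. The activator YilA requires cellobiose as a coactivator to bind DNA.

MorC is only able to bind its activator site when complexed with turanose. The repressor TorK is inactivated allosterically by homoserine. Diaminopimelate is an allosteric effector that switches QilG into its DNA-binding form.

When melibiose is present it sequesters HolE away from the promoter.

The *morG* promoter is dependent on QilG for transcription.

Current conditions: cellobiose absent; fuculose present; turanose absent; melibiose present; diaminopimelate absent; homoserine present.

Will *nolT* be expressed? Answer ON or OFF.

ON

Turanose is absent, so MorC is inactive.
Cellobiose is absent, so YilA is inactive.
Fuculose is present, so FenA is active.
Homoserine is present, so TorK is inactive.
Melibiose is present, so HolE is inactive.
Activator FenA is present, so *nolT* is transcribed.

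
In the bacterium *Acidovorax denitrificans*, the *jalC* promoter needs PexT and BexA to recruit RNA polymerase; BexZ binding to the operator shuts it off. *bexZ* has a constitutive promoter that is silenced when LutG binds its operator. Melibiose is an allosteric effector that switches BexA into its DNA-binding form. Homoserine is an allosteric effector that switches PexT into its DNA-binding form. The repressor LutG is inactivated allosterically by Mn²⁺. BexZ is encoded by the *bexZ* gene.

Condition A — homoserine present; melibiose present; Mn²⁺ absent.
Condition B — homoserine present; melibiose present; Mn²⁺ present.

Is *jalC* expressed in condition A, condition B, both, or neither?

A only

Condition A:
Homoserine is present, so PexT is active.
Melibiose is present, so BexA is active.
Mn²⁺ is absent, so LutG is active.
With repressor LutG bound, *bexZ* is not transcribed.
So BexZ is not produced.
No repressor is bound and PexT and BexA are active, so *jalC* is transcribed.
→ *jalC* is ON in A.
Condition B:
Homoserine is present, so PexT is active.
Melibiose is present, so BexA is active.
Mn²⁺ is present, so LutG is inactive.
With no repressor bound, *bexZ* is transcribed.
So BexZ is produced and active.
With repressor BexZ bound, *jalC* is not transcribed.
→ *jalC* is OFF in B.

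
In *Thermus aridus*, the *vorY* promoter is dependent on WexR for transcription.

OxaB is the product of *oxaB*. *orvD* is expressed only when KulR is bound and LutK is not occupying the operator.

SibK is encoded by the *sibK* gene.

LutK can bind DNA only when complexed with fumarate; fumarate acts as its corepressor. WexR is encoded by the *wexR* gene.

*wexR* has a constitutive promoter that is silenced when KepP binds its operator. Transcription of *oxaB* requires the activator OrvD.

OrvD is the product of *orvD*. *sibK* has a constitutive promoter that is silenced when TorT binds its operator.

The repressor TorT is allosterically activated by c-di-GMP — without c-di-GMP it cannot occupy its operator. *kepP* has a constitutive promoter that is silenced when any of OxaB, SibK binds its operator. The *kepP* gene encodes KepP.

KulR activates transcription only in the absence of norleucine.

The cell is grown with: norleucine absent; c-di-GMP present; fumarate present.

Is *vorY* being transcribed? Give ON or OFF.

Norleucine is absent, so KulR is active.
Fumarate is present, so LutK is active.
With repressor LutK bound, *orvD* is not transcribed.
So OrvD is not produced.
Required activator OrvD is absent, so *oxaB* is not transcribed.
So OxaB is not produced.
c-di-GMP is present, so TorT is active.
With repressor TorT bound, *sibK* is not transcribed.
So SibK is not produced.
With no repressor bound, *kepP* is transcribed.
So KepP is produced and active.
With repressor KepP bound, *wexR* is not transcribed.
So WexR is not produced.
Required activator WexR is absent, so *vorY* is not transcribed.

OFF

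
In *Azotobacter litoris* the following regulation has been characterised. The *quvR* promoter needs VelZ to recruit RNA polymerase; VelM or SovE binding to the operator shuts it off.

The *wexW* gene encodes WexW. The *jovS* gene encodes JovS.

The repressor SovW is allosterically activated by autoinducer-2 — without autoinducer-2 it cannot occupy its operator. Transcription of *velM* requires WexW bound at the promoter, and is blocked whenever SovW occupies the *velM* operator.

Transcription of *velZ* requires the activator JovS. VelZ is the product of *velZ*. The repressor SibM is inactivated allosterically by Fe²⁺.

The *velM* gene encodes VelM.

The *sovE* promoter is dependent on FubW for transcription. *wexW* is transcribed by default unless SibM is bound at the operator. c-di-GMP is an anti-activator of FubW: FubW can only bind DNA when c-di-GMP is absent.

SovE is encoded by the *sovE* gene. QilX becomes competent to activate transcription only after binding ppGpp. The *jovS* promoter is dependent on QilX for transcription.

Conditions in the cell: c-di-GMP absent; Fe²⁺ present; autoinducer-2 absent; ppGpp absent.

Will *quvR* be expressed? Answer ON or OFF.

Fe²⁺ is present, so SibM is inactive.
With no repressor bound, *wexW* is transcribed.
So WexW is produced and active.
Autoinducer-2 is absent, so SovW is inactive.
No repressor is bound and WexW is active, so *velM* is transcribed.
So VelM is produced and active.
c-di-GMP is absent, so FubW is active.
No repressor is bound and FubW is active, so *sovE* is transcribed.
So SovE is produced and active.
ppGpp is absent, so QilX is inactive.
Required activator QilX is absent, so *jovS* is not transcribed.
So JovS is not produced.
Required activator JovS is absent, so *velZ* is not transcribed.
So VelZ is not produced.
With repressor VelM bound, *quvR* is not transcribed.

OFF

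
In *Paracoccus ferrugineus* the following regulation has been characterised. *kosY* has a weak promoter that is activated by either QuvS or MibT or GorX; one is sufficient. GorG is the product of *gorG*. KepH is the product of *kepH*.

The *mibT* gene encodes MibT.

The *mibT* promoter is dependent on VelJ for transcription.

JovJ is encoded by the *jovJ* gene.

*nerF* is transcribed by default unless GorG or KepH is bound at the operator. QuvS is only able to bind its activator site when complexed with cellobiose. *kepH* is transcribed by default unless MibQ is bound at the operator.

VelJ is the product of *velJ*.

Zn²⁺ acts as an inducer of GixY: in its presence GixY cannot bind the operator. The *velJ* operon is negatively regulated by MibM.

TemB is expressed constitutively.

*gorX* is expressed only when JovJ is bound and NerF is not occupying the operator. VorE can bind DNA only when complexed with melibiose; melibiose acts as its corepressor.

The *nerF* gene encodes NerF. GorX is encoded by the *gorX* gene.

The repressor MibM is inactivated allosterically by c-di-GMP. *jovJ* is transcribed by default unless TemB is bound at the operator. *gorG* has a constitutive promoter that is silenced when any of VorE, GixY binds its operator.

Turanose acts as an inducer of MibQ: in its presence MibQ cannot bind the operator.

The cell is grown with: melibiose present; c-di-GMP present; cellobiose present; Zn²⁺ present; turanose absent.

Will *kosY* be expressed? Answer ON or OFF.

Cellobiose is present, so QuvS is active.
c-di-GMP is present, so MibM is inactive.
With no repressor bound, *velJ* is transcribed.
So VelJ is produced and active.
No repressor is bound and VelJ is active, so *mibT* is transcribed.
So MibT is produced and active.
TemB is produced constitutively and is active.
With repressor TemB bound, *jovJ* is not transcribed.
So JovJ is not produced.
Melibiose is present, so VorE is active.
Zn²⁺ is present, so GixY is inactive.
With repressor VorE bound, *gorG* is not transcribed.
So GorG is not produced.
Turanose is absent, so MibQ is active.
With repressor MibQ bound, *kepH* is not transcribed.
So KepH is not produced.
With no repressor bound, *nerF* is transcribed.
So NerF is produced and active.
With repressor NerF bound, *gorX* is not transcribed.
So GorX is not produced.
Activator QuvS is present, so *kosY* is transcribed.

ON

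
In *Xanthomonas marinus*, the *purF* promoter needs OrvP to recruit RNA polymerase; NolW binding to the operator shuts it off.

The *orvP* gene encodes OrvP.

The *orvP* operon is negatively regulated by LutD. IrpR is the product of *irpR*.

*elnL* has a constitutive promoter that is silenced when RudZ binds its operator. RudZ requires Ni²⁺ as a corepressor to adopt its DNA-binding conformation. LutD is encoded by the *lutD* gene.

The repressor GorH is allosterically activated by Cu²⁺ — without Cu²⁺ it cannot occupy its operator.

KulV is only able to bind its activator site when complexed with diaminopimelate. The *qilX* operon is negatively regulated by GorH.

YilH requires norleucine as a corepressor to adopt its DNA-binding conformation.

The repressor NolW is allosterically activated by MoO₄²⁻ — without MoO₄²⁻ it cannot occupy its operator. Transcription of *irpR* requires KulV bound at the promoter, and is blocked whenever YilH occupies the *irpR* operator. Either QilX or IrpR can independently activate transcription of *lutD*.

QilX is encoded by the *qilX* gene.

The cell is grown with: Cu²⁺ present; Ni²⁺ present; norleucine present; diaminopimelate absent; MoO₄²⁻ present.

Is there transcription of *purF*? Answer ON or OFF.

OFF

MoO₄²⁻ is present, so NolW is active.
Cu²⁺ is present, so GorH is active.
With repressor GorH bound, *qilX* is not transcribed.
So QilX is not produced.
Norleucine is present, so YilH is active.
Diaminopimelate is absent, so KulV is inactive.
With repressor YilH bound, *irpR* is not transcribed.
So IrpR is not produced.
No activator is available at the *lutD* promoter, so *lutD* is not transcribed.
So LutD is not produced.
With no repressor bound, *orvP* is transcribed.
So OrvP is produced and active.
With repressor NolW bound, *purF* is not transcribed.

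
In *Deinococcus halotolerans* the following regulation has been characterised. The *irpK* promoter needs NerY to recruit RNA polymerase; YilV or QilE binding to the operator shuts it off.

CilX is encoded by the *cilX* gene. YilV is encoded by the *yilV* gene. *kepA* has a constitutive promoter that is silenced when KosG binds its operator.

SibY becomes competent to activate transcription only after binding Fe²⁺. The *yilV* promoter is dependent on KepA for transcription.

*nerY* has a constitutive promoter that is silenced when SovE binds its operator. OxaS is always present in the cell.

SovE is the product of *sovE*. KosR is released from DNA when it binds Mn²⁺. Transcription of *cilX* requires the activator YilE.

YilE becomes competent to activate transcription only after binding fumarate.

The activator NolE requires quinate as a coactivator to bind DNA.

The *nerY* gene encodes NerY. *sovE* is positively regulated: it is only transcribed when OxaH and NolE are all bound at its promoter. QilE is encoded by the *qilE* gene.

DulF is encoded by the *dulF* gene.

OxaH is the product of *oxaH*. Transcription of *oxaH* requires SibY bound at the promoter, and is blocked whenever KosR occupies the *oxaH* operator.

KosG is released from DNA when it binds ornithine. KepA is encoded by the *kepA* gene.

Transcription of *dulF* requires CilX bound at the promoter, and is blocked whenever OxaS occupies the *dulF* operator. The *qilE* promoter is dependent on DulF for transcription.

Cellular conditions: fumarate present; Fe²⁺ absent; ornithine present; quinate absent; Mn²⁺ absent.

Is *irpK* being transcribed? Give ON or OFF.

Ornithine is present, so KosG is inactive.
With no repressor bound, *kepA* is transcribed.
So KepA is produced and active.
No repressor is bound and KepA is active, so *yilV* is transcribed.
So YilV is produced and active.
OxaS is produced constitutively and is active.
Fumarate is present, so YilE is active.
No repressor is bound and YilE is active, so *cilX* is transcribed.
So CilX is produced and active.
With repressor OxaS bound, *dulF* is not transcribed.
So DulF is not produced.
Required activator DulF is absent, so *qilE* is not transcribed.
So QilE is not produced.
Fe²⁺ is absent, so SibY is inactive.
Mn²⁺ is absent, so KosR is active.
With repressor KosR bound, *oxaH* is not transcribed.
So OxaH is not produced.
Quinate is absent, so NolE is inactive.
Required activator OxaH is absent, so *sovE* is not transcribed.
So SovE is not produced.
With no repressor bound, *nerY* is transcribed.
So NerY is produced and active.
With repressor YilV bound, *irpK* is not transcribed.

OFF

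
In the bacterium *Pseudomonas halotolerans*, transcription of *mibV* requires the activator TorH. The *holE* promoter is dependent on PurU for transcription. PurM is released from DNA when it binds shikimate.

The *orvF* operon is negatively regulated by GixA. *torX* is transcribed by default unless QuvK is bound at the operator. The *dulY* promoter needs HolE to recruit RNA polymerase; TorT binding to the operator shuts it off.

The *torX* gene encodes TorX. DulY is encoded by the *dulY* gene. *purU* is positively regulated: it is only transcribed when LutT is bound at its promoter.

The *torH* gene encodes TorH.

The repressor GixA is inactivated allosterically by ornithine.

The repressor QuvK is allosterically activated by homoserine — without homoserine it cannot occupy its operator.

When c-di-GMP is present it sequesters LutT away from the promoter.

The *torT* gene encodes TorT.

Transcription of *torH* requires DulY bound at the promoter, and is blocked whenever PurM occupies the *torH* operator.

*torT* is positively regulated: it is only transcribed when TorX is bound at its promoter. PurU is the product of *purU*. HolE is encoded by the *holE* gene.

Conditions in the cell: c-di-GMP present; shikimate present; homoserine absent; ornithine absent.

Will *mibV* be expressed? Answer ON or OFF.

OFF

Homoserine is absent, so QuvK is inactive.
With no repressor bound, *torX* is transcribed.
So TorX is produced and active.
No repressor is bound and TorX is active, so *torT* is transcribed.
So TorT is produced and active.
c-di-GMP is present, so LutT is inactive.
Required activator LutT is absent, so *purU* is not transcribed.
So PurU is not produced.
Required activator PurU is absent, so *holE* is not transcribed.
So HolE is not produced.
With repressor TorT bound, *dulY* is not transcribed.
So DulY is not produced.
Shikimate is present, so PurM is inactive.
Required activator DulY is absent, so *torH* is not transcribed.
So TorH is not produced.
Required activator TorH is absent, so *mibV* is not transcribed.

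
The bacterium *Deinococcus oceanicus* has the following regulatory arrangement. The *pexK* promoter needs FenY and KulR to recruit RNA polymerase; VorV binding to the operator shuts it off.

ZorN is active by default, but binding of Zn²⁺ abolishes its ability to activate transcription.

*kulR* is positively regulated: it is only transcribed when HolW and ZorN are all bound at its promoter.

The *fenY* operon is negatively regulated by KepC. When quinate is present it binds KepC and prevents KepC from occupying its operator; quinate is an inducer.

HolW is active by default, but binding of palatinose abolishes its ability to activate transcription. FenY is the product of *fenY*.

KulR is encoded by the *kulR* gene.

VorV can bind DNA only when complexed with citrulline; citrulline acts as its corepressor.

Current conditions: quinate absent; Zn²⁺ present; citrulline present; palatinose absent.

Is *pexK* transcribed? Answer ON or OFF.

Quinate is absent, so KepC is active.
With repressor KepC bound, *fenY* is not transcribed.
So FenY is not produced.
Citrulline is present, so VorV is active.
Palatinose is absent, so HolW is active.
Zn²⁺ is present, so ZorN is inactive.
Required activator ZorN is absent, so *kulR* is not transcribed.
So KulR is not produced.
With repressor VorV bound, *pexK* is not transcribed.

OFF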